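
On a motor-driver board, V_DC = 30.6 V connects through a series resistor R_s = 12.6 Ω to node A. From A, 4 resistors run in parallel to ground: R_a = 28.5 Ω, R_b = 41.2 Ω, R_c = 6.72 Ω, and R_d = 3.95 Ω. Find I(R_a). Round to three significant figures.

I ≈ 0.158 A

Combine the parallel branches: R_p = (1/28.5 + 1/41.2 + 1/6.72 + 1/3.95)⁻¹ = 2.168 Ω.
V_A = 30.6 × 2.168/14.77 = 4.492 V.
Branch current I = V_A/R_a = 4.492/28.5 = 0.1576 A.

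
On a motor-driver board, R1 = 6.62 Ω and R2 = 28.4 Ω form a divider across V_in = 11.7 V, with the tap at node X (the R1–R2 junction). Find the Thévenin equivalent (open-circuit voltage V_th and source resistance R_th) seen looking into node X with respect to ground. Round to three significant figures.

V_th ≈ 9.49 V, R_th ≈ 5.37 Ω

With X open, the divider is unloaded: V_th = 11.7 × 28.4/35.02 = 9.488 V.
Zeroing V_in shorts the top of R1 to ground, so R_th = R1 ‖ R2 = 5.369 Ω.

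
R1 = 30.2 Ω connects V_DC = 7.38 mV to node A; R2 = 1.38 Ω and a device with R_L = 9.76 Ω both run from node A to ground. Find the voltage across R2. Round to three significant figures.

V_out ≈ 0.284 mV

First combine the lower leg with the load: R2 ‖ R_L = 1.209 Ω.
Voltage divider with the loaded lower leg: V_out = 7.38 × 1.209/(30.2 + 1.209) = 7.38 × 0.03849 = 0.2841 mV.
(Unloaded it would be 0.322 mV; the load pulls it down.)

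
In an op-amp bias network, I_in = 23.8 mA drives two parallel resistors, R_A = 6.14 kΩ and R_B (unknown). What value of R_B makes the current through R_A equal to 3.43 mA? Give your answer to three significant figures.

The fraction through R_A equals R_B/(R_A+R_B).
3.43/23.8 = R_B/(R_A + R_B) → R_B = R_A · (0.1441)/(1 − 0.1441) = 6.14 × 0.1684 = 1.034 kΩ.

R_B ≈ 1.03 kΩ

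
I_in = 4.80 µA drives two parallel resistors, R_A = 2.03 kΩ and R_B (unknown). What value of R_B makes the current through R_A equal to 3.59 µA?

R_B ≈ 6.02 kΩ

The fraction through R_A equals R_B/(R_A+R_B).
With f = 0.7479, R_B = R_A · f/(1−f) = 2.03 × 2.967 = 6.023 kΩ.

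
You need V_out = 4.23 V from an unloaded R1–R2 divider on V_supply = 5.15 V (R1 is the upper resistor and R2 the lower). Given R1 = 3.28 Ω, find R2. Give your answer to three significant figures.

The divider ratio is R2/(R1+R2) = 4.23/5.15 = 0.8214.
Rearranging, R2 = R1·k/(1−k) = 3.28 × 4.598 = 15.08 Ω.

R2 ≈ 15.1 Ω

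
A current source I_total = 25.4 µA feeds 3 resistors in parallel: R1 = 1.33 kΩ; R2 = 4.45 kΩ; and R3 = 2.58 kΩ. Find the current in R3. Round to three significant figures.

I ≈ 7.22 µA

Conductances: ΣG = 1/1.33 + 1/4.45 + 1/2.58 = 1.364 (1/kΩ).
Current divider: I(R3) = I_total · G_k/ΣG = 25.4 × (0.3876/1.364) = 25.4 × 0.2841 = 7.217 µA.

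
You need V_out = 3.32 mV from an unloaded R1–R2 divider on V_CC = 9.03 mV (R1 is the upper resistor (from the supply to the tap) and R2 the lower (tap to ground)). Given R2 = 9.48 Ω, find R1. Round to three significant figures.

The divider ratio is R2/(R1+R2) = 3.32/9.03 = 0.3677.
R1 = R2·(1/k − 1) = 9.48 × 1.720 = 16.30 Ω.

R1 ≈ 16.3 Ω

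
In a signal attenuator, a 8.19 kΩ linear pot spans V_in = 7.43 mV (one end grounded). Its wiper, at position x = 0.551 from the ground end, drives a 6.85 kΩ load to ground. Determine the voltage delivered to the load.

V_out ≈ 3.16 mV

Lower segment x·R_p = 4.513 kΩ; upper segment (1−x)·R_p = 3.677 kΩ.
R_L loads the lower segment: effective lower R = 2.720 kΩ.
Then V_out = V_in · 2.720/(3.677 + 2.720) = 3.159 mV.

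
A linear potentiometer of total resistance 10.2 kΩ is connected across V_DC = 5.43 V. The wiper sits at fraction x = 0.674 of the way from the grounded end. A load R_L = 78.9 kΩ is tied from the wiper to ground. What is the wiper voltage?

V_out ≈ 3.56 V

Split the track: R_lower = x·R_p = 6.875 kΩ, R_upper = (1−x)·R_p = 3.325 kΩ.
Lower segment in parallel with the load: 6.875 ‖ 78.9 = 6.324 kΩ.
Loaded-divider output: V_out = 5.43 × 0.6554 = 3.559 V.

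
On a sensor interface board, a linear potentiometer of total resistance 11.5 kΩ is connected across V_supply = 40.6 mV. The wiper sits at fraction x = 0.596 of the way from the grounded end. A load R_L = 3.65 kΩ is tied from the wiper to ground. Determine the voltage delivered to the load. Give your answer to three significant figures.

V_out ≈ 13.8 mV

Split the track: R_lower = x·R_p = 6.854 kΩ, R_upper = (1−x)·R_p = 4.646 kΩ.
Lower segment in parallel with the load: 6.854 ‖ 3.65 = 2.382 kΩ.
Loaded-divider output: V_out = 40.6 × 0.3389 = 13.76 mV.
(Unloaded: V_out = x·V_supply = 24.2 mV.)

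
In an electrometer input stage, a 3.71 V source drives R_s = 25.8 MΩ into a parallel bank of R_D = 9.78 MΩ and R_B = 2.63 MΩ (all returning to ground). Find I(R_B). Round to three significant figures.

Parallel bank: R_p = 1/(1/9.78 + 1/2.63) = 2.073 MΩ.
Node voltage V_A = V_supply · R_p/(R_s + R_p) = 3.71 × 0.07436 = 0.2759 V.
I(R_B) = V_A / R_B = 0.2759/2.63 = 0.1049 µA.

I ≈ 0.105 µA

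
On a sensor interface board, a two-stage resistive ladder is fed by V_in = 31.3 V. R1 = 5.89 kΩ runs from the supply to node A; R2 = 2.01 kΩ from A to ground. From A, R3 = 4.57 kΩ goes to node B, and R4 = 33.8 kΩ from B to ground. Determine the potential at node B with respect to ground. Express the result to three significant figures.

Node A sees R2 in parallel with the series input of stage 2, R3 + R4 = 38.37 kΩ.
Effective lower resistance at A: R2 ‖ 38.37 = 1.910 kΩ.
First divider: V_A = V_in · 1.910/(5.89 + 1.910) = 7.664 V.
V_B = V_A × 0.8809 = 6.751 V.

V_B ≈ 6.75 V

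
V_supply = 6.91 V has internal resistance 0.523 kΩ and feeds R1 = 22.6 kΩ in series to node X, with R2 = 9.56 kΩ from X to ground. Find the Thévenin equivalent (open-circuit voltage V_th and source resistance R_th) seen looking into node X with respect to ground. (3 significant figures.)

V_th ≈ 2.02 V, R_th ≈ 6.76 kΩ

R1' = 0.523 + 22.6 = 23.12 kΩ (source resistance + R1).
V_th is the unloaded tap voltage: V_supply · R2/(R1'+R2) = 6.91 × 0.2925 = 2.021 V.
Looking into X with the source shorted: R_th = R1'·R2/(R1'+R2) = 23.12 × 9.56/32.68 = 6.764 kΩ.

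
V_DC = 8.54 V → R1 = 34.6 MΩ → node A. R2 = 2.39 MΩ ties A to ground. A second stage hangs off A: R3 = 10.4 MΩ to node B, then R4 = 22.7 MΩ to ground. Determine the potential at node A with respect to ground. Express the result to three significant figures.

Looking into the second stage from A: R3 + R4 = 33.10 MΩ appears in parallel with R2.
R2 ‖ (R3+R4) = 2.229 MΩ.
First divider: V_A = V_DC · 2.229/(34.6 + 2.229) = 0.5169 V.

V_A ≈ 0.517 V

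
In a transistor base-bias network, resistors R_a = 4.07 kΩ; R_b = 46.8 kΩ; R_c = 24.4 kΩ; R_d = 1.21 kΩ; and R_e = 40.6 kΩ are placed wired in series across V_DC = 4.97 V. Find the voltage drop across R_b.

ΣR = 4.07 + 46.8 + 24.4 + 1.21 + 40.6 = 117.1 kΩ.
V = V_DC · R/ΣR = 4.97 × 0.3997 = 1.987 V.

V ≈ 1.99 V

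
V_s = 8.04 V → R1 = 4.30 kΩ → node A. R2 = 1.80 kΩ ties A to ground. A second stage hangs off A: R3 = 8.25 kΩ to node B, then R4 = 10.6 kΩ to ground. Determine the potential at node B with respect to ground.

V_B ≈ 1.25 V

The second stage (R3 + R4 = 18.85 kΩ) loads node A in parallel with R2.
R2 ‖ (R3+R4) = 1.643 kΩ.
V_A = 8.04 × 1.643/(4.30 + 1.643) = 2.223 V.
V_B = V_A × 0.5623 = 1.250 V.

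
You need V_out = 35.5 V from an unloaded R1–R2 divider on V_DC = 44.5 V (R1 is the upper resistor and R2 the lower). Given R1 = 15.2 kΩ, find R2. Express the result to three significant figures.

R2 ≈ 60.0 kΩ

The divider ratio is R2/(R1+R2) = 35.5/44.5 = 0.7978.
R2 = R1 · 0.7978/(1 − 0.7978) = 59.96 kΩ.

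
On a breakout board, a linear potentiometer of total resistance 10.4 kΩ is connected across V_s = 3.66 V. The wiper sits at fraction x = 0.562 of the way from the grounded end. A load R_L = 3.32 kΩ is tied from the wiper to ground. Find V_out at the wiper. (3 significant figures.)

V_out ≈ 1.16 V

Split the track: R_lower = x·R_p = 5.845 kΩ, R_upper = (1−x)·R_p = 4.555 kΩ.
Lower segment in parallel with the load: 5.845 ‖ 3.32 = 2.117 kΩ.
V_out = 3.66 × 2.117/(4.555 + 2.117) = 1.161 V.
(Unloaded: V_out = x·V_s = 2.06 V.)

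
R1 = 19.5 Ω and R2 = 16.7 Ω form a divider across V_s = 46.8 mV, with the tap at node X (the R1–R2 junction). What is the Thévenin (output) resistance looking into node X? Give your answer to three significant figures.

Zeroing V_s shorts the top of R1 to ground, so R_th = R1 ‖ R2 = 8.996 Ω.

R_th ≈ 9.00 Ω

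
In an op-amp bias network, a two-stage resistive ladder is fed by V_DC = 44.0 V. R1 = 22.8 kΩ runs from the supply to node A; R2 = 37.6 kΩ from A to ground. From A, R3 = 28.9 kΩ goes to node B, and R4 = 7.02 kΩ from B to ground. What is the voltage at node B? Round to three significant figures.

V_B ≈ 3.84 V

Looking into the second stage from A: R3 + R4 = 35.92 kΩ appears in parallel with R2.
Effective lower resistance at A: R2 ‖ 35.92 = 18.37 kΩ.
First divider: V_A = V_DC · 18.37/(22.8 + 18.37) = 19.63 V.
V_B = V_A × 0.1954 = 3.837 V.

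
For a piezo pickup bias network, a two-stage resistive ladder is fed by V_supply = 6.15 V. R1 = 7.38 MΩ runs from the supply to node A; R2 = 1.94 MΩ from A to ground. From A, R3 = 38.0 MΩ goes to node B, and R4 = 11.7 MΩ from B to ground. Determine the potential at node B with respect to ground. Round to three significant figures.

Looking into the second stage from A: R3 + R4 = 49.70 MΩ appears in parallel with R2.
Effective lower resistance at A: R2 ‖ 49.70 = 1.867 MΩ.
First divider: V_A = V_supply · 1.867/(7.38 + 1.867) = 1.242 V.
Stage 2 is unloaded, so V_B = V_A · R4/(R3+R4) = 1.242 × 11.7/49.70 = 0.2923 V.

V_B ≈ 0.292 V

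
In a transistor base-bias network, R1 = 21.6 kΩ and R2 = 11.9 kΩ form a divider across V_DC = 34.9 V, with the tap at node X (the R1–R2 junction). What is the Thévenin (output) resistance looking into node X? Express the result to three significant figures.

Zeroing V_DC shorts the top of R1 to ground, so R_th = R1 ‖ R2 = 7.673 kΩ.

R_th ≈ 7.67 kΩ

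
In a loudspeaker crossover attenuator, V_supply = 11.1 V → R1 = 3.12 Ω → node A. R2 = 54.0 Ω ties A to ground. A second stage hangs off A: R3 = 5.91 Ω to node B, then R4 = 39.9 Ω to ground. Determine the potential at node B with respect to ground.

Looking into the second stage from A: R3 + R4 = 45.81 Ω appears in parallel with R2.
R2 ‖ (R3+R4) = 24.78 Ω.
So V_A = 11.1 × 0.8882 = 9.859 V.
V_B = V_A × 0.8710 = 8.587 V.

V_B ≈ 8.59 V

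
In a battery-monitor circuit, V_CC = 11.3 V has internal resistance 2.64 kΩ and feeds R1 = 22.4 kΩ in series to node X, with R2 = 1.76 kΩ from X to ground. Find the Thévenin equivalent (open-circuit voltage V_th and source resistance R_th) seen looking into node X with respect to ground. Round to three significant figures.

R1' = 2.64 + 22.4 = 25.04 kΩ (source resistance + R1).
V_th is the unloaded tap voltage: V_CC · R2/(R1'+R2) = 11.3 × 0.06567 = 0.7421 V.
Zeroing V_CC shorts the top of R1' to ground, so R_th = R1' ‖ R2 = 1.644 kΩ.

V_th ≈ 0.742 V, R_th ≈ 1.64 kΩ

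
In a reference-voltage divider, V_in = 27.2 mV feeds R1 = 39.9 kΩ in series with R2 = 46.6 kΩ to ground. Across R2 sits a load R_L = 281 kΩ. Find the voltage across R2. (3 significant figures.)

V_out ≈ 13.6 mV

R2 ‖ R_L = (46.6 × 281)/(46.6 + 281) = 39.97 kΩ.
Now apply the divider: V_out = 27.2 × 0.5004 = 13.61 mV.
(Unloaded it would be 14.7 mV; the load pulls it down.)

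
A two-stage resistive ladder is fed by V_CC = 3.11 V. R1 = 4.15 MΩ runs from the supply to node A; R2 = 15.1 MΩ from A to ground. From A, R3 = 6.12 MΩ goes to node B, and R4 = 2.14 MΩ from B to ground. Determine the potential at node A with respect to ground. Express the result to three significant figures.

V_A ≈ 1.75 V

Looking into the second stage from A: R3 + R4 = 8.260 MΩ appears in parallel with R2.
Effective lower resistance at A: R2 ‖ 8.260 = 5.339 MΩ.
So V_A = 3.11 × 0.5627 = 1.750 V.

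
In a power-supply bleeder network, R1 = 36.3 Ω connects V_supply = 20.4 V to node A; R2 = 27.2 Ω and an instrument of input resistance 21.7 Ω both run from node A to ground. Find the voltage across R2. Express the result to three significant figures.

The load sits in parallel with R2, giving an effective lower resistance R2' = R2·R_L/(R2+R_L) = 12.07 Ω.
Voltage divider with the loaded lower leg: V_out = 20.4 × 12.07/(36.3 + 12.07) = 20.4 × 0.2495 = 5.091 V.

V_out ≈ 5.09 V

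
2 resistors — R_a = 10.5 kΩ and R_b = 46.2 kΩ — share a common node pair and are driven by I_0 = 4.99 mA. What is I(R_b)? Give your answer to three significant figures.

Two-branch current divider: I_k = I_0 · R_other/(R_1 + R_2).
I(R_b) = 4.99 × 10.5/(10.5 + 46.2) = 4.99 × 0.1852 = 0.9241 mA.

I ≈ 0.924 mA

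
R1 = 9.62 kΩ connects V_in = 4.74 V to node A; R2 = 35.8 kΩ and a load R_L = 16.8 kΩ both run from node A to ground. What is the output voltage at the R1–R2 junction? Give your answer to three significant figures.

V_out ≈ 2.57 V

The load sits in parallel with R2, giving an effective lower resistance R2' = R2·R_L/(R2+R_L) = 11.43 kΩ.
Now apply the divider: V_out = 4.74 × 0.5431 = 2.574 V.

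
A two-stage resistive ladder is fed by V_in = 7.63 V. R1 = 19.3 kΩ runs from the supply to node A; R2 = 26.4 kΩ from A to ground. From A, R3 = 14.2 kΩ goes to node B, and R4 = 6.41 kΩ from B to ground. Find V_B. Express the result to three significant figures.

The second stage (R3 + R4 = 20.61 kΩ) loads node A in parallel with R2.
R2 ‖ (R3+R4) = 11.57 kΩ.
So V_A = 7.63 × 0.3749 = 2.860 V.
V_B = V_A × 0.3110 = 0.8896 V.

V_B ≈ 0.890 V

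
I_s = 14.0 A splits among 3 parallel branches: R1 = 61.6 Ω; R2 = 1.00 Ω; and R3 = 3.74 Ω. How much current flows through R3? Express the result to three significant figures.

I ≈ 2.92 A

ΣG = 1/61.6 + 1/1.00 + 1/3.74 = 1.284.
R3 takes the fraction G_k/ΣG = 0.2674/1.284 = 0.2083, so I = 14.0 × 0.2083 = 2.916 A.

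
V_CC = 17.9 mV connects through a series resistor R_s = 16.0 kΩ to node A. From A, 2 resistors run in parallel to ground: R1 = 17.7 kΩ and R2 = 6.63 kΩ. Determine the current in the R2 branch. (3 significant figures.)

I ≈ 0.625 µA

Combine the parallel branches: R_p = (1/17.7 + 1/6.63)⁻¹ = 4.823 kΩ.
V_A by voltage divider: V_A = 17.9 × 4.823/(16.0 + 4.823) = 4.146 mV.
Branch current I = V_A/R2 = 4.146/6.63 = 0.6254 µA.
(Check via current divider: I_total = 0.8596 µA; share G_k/ΣG = 0.7275 → same result.)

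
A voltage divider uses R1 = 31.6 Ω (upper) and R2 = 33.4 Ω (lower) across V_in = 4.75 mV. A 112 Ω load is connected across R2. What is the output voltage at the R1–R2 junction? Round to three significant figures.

R2 ‖ R_L = (33.4 × 112)/(33.4 + 112) = 25.73 Ω.
Then V_out = V_in · R2'/(R1 + R2') = 4.75 × 25.73/57.33 = 2.132 mV.
(Unloaded it would be 2.44 mV; the load pulls it down.)

V_out ≈ 2.13 mV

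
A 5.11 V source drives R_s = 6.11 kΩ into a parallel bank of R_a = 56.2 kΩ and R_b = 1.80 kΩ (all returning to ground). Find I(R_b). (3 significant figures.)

Equivalent of the parallel group: R_p = 1.744 kΩ.
V_A by voltage divider: V_A = 5.11 × 1.744/(6.11 + 1.744) = 1.135 V.
Branch current I = V_A/R_b = 1.135/1.80 = 0.6304 mA.

I ≈ 0.630 mA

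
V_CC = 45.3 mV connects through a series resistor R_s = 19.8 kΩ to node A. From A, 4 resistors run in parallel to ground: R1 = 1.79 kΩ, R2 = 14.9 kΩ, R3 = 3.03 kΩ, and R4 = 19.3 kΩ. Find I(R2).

I ≈ 0.145 µA

Parallel bank: R_p = 1/(1/1.79 + 1/14.9 + 1/3.03 + 1/19.3) = 0.9924 kΩ.
Node voltage V_A = V_CC · R_p/(R_s + R_p) = 45.3 × 0.04773 = 2.162 mV.
Branch current I = V_A/R2 = 2.162/14.9 = 0.1451 µA.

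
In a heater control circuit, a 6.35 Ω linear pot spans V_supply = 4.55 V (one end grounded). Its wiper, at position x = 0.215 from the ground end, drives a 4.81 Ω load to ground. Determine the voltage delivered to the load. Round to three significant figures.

Split the track: R_lower = x·R_p = 1.365 Ω, R_upper = (1−x)·R_p = 4.985 Ω.
(x·R_p) ‖ R_L = 1.063 Ω.
Loaded-divider output: V_out = 4.55 × 0.1758 = 0.8000 V.
(Unloaded: V_out = x·V_supply = 0.978 V.)

V_out ≈ 0.800 V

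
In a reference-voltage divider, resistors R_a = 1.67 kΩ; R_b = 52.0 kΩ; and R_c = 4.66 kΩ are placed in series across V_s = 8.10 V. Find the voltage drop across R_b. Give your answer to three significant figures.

V ≈ 7.22 V

Series total: ΣR = 1.67 + 52.0 + 4.66 = 58.33 kΩ.
By the voltage-divider rule, V = 8.10 × 52.00/58.33 = 7.221 V.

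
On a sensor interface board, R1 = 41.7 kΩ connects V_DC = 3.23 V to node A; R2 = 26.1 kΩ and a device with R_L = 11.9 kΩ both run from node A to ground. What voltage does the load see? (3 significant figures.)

V_out ≈ 0.529 V

R2 ‖ R_L = (26.1 × 11.9)/(26.1 + 11.9) = 8.173 kΩ.
Now apply the divider: V_out = 3.23 × 0.1639 = 0.5293 V.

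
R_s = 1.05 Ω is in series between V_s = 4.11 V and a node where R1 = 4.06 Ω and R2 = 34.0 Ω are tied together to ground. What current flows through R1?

Equivalent of the parallel group: R_p = 3.627 Ω.
V_A = 4.11 × 3.627/4.677 = 3.187 V.
I(R1) = V_A / R1 = 3.187/4.06 = 0.7850 A.
(Check via current divider: I_total = 0.8788 A; share G_k/ΣG = 0.8933 → same result.)

I ≈ 0.785 A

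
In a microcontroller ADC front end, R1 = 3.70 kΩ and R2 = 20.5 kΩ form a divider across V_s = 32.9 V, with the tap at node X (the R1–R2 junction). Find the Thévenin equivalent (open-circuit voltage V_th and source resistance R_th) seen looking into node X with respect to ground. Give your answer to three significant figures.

Open-circuit (no load on X): V_th = V_s · R2/(R1 + R2) = 32.9 × 20.5/(3.700 + 20.5) = 27.87 V.
Zeroing V_s shorts the top of R1 to ground, so R_th = R1 ‖ R2 = 3.134 kΩ.

V_th ≈ 27.9 V, R_th ≈ 3.13 kΩ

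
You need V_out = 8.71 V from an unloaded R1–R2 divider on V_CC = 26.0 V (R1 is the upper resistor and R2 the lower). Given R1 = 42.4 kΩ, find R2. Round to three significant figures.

R2 ≈ 21.4 kΩ

Required fraction k = V_out/V_CC = 0.3350.
Rearranging, R2 = R1·k/(1−k) = 42.4 × 0.5038 = 21.36 kΩ.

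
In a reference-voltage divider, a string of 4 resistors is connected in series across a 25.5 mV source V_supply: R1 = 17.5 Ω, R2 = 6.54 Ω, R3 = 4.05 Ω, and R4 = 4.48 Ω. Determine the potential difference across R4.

Series total: ΣR = 17.5 + 6.54 + 4.05 + 4.48 = 32.57 Ω.
Voltage divider: V = V_supply · (4.480 / 32.57) = 25.5 × 0.1375 = 3.508 mV.

V ≈ 3.51 mV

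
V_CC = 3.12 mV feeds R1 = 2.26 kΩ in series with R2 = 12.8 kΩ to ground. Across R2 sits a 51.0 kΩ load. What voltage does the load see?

V_out ≈ 2.56 mV

The load sits in parallel with R2, giving an effective lower resistance R2' = R2·R_L/(R2+R_L) = 10.23 kΩ.
Now apply the divider: V_out = 3.12 × 0.8191 = 2.556 mV.
(Unloaded it would be 2.65 mV; the load pulls it down.)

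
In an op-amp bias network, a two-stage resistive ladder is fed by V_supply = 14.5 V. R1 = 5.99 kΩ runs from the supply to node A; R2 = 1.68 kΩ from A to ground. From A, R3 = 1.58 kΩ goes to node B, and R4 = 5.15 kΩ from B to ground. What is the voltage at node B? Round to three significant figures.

V_B ≈ 2.03 V

Node A sees R2 in parallel with the series input of stage 2, R3 + R4 = 6.730 kΩ.
R2 ‖ (R3+R4) = 1.344 kΩ.
So V_A = 14.5 × 0.1833 = 2.658 V.
V_B = V_A × 0.7652 = 2.034 V.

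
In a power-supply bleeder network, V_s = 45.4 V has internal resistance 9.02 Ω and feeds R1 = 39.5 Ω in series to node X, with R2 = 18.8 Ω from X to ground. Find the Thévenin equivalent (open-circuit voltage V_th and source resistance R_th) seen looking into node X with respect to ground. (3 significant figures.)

V_th ≈ 12.7 V, R_th ≈ 13.5 Ω

R1' = 9.02 + 39.5 = 48.52 Ω (source resistance + R1).
Open-circuit (no load on X): V_th = V_s · R2/(R1' + R2) = 45.4 × 18.8/(48.52 + 18.8) = 12.68 V.
With V_s suppressed (replaced by a short), R_th = R1' ‖ R2 = (48.52 × 18.8)/(48.52 + 18.8) = 13.55 Ω.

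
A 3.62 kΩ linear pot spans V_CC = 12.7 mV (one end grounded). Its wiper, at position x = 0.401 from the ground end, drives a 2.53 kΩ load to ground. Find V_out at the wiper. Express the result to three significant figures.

Lower segment x·R_p = 1.452 kΩ; upper segment (1−x)·R_p = 2.168 kΩ.
Lower segment in parallel with the load: 1.452 ‖ 2.53 = 0.9224 kΩ.
V_out = 12.7 × 0.9224/(2.168 + 0.9224) = 3.790 mV.
(Unloaded: V_out = x·V_CC = 5.09 mV.)

V_out ≈ 3.79 mV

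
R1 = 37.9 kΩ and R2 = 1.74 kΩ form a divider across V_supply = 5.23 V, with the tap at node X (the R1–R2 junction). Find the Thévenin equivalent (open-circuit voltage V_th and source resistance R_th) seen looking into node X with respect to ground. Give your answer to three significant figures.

V_th ≈ 0.230 V, R_th ≈ 1.66 kΩ

V_th is the unloaded tap voltage: V_supply · R2/(R1+R2) = 5.23 × 0.04390 = 0.2296 V.
Zeroing V_supply shorts the top of R1 to ground, so R_th = R1 ‖ R2 = 1.664 kΩ.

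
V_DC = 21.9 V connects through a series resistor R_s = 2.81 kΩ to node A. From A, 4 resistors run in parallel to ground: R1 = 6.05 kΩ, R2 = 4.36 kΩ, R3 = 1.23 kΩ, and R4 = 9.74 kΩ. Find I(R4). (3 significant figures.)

I ≈ 0.480 mA

Combine the parallel branches: R_p = (1/6.05 + 1/4.36 + 1/1.23 + 1/9.74)⁻¹ = 0.7632 kΩ.
Node voltage V_A = V_DC · R_p/(R_s + R_p) = 21.9 × 0.2136 = 4.677 V.
I(R4) = V_A / R4 = 4.677/9.74 = 0.4802 mA.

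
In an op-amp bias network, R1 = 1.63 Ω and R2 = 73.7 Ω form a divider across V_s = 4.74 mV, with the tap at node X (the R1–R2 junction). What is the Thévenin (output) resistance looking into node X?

R_th ≈ 1.59 Ω

Looking into X with the source shorted: R_th = R1·R2/(R1+R2) = 1.630 × 73.7/75.33 = 1.595 Ω.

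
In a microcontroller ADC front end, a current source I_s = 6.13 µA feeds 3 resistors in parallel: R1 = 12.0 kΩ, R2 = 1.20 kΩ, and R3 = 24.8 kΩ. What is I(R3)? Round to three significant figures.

I ≈ 0.258 µA

Conductances: ΣG = 1/12.0 + 1/1.20 + 1/24.8 = 0.9570 (1/kΩ).
By the current-divider rule, I = I_s · G_k/ΣG = 6.13 × 0.04213 = 0.2583 µA.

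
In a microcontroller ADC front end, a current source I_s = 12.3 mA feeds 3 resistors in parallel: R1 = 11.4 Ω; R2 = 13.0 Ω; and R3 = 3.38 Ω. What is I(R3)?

Total conductance ΣG = 1/11.4 + 1/13.0 + 1/3.38 = 0.4605 (units of 1/Ω).
By the current-divider rule, I = I_s · G_k/ΣG = 12.3 × 0.6425 = 7.902 mA.

I ≈ 7.90 mA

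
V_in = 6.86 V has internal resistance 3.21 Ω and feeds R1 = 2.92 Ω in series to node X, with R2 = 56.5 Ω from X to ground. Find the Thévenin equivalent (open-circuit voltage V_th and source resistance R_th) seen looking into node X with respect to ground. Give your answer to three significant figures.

V_th ≈ 6.19 V, R_th ≈ 5.53 Ω

R1' = 3.21 + 2.92 = 6.130 Ω (source resistance + R1).
V_th is the unloaded tap voltage: V_in · R2/(R1'+R2) = 6.86 × 0.9021 = 6.189 V.
Looking into X with the source shorted: R_th = R1'·R2/(R1'+R2) = 6.130 × 56.5/62.63 = 5.530 Ω.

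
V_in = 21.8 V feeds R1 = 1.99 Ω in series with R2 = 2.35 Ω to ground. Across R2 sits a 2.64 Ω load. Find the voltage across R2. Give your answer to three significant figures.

V_out ≈ 8.38 V

R2 ‖ R_L = (2.35 × 2.64)/(2.35 + 2.64) = 1.243 Ω.
Then V_out = V_in · R2'/(R1 + R2') = 21.8 × 1.243/3.233 = 8.383 V.
(Unloaded it would be 11.8 V; the load pulls it down.)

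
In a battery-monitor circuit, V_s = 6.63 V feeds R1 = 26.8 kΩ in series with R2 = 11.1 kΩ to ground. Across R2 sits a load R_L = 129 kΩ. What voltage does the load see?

First combine the lower leg with the load: R2 ‖ R_L = 10.22 kΩ.
Now apply the divider: V_out = 6.63 × 0.2761 = 1.830 V.

V_out ≈ 1.83 V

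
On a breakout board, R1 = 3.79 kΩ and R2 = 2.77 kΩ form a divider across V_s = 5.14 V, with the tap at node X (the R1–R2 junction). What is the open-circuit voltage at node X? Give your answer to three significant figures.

Open-circuit (no load on X): V_th = V_s · R2/(R1 + R2) = 5.14 × 2.77/(3.790 + 2.77) = 2.170 V.

V_th ≈ 2.17 V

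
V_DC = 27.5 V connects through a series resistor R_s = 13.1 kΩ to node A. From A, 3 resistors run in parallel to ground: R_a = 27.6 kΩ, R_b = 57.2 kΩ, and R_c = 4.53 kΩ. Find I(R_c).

Parallel bank: R_p = 1/(1/27.6 + 1/57.2 + 1/4.53) = 3.643 kΩ.
V_A by voltage divider: V_A = 27.5 × 3.643/(13.1 + 3.643) = 5.984 V.
Branch current I = V_A/R_c = 5.984/4.53 = 1.321 mA.

I ≈ 1.32 mA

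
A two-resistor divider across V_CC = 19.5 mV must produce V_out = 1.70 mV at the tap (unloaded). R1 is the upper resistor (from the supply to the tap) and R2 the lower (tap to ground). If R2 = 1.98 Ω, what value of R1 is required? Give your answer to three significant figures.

Required fraction k = V_out/V_CC = 0.08718.
So R1 = R2 · (V_CC/V_out − 1) = 1.98 × (19.5/1.70 − 1) = 1.98 × 10.47 = 20.73 Ω.

R1 ≈ 20.7 Ω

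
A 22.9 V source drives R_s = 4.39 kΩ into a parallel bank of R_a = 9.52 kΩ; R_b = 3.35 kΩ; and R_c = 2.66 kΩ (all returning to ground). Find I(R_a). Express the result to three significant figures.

Parallel bank: R_p = 1/(1/9.52 + 1/3.35 + 1/2.66) = 1.283 kΩ.
Node voltage V_A = V_DC · R_p/(R_s + R_p) = 22.9 × 0.2261 = 5.179 V.
Branch current I = V_A/R_a = 5.179/9.52 = 0.5440 mA.
(Check via current divider: I_total = 4.037 mA; share G_k/ΣG = 0.1348 → same result.)

I ≈ 0.544 mA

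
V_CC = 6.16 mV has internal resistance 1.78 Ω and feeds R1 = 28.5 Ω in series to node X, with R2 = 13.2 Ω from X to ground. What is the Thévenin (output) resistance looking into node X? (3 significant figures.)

R_th ≈ 9.19 Ω

R1' = 1.78 + 28.5 = 30.28 Ω (source resistance + R1).
Zeroing V_CC shorts the top of R1' to ground, so R_th = R1' ‖ R2 = 9.193 Ω.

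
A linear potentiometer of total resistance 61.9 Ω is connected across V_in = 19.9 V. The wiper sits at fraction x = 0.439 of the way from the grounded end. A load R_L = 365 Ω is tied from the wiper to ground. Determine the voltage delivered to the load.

Lower segment x·R_p = 27.17 Ω; upper segment (1−x)·R_p = 34.73 Ω.
Lower segment in parallel with the load: 27.17 ‖ 365 = 25.29 Ω.
V_out = 19.9 × 25.29/(34.73 + 25.29) = 8.386 V.
(Unloaded: V_out = x·V_in = 8.74 V.)

V_out ≈ 8.39 V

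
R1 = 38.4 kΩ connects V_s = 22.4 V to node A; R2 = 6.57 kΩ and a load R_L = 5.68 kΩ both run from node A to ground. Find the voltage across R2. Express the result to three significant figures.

R2 ‖ R_L = (6.57 × 5.68)/(6.57 + 5.68) = 3.046 kΩ.
Voltage divider with the loaded lower leg: V_out = 22.4 × 3.046/(38.4 + 3.046) = 22.4 × 0.07350 = 1.646 V.

V_out ≈ 1.65 V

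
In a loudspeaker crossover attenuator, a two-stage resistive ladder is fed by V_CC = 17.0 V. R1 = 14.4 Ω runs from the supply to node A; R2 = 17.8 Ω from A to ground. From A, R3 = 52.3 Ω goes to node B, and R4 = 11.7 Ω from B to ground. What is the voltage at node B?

The second stage (R3 + R4 = 64.00 Ω) loads node A in parallel with R2.
Effective lower resistance at A: R2 ‖ 64.00 = 13.93 Ω.
So V_A = 17.0 × 0.4916 = 8.358 V.
Then the unloaded second divider: V_B = V_A × R4/(R3+R4) = 8.358 × 0.1828 = 1.528 V.

V_B ≈ 1.53 V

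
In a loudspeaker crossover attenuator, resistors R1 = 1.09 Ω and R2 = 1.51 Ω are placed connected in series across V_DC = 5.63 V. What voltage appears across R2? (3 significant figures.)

Total series resistance ΣR = 1.09 + 1.51 = 2.600 Ω.
By the voltage-divider rule, V = 5.63 × 1.510/2.600 = 3.270 V.

V ≈ 3.27 V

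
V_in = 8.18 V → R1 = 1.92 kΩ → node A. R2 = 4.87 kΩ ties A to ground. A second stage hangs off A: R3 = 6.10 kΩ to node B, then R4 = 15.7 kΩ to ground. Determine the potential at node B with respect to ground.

V_B ≈ 3.97 V

Node A sees R2 in parallel with the series input of stage 2, R3 + R4 = 21.80 kΩ.
R2 ‖ (R3+R4) = 3.981 kΩ.
First divider: V_A = V_in · 3.981/(1.92 + 3.981) = 5.518 V.
Then the unloaded second divider: V_B = V_A × R4/(R3+R4) = 5.518 × 0.7202 = 3.974 V.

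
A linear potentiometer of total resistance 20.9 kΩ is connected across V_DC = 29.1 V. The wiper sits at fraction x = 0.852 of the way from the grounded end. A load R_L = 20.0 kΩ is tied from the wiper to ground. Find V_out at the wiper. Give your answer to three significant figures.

V_out ≈ 21.9 V

Split the track: R_lower = x·R_p = 17.81 kΩ, R_upper = (1−x)·R_p = 3.093 kΩ.
R_L loads the lower segment: effective lower R = 9.420 kΩ.
V_out = 29.1 × 9.420/(3.093 + 9.420) = 21.91 V.
(Unloaded: V_out = x·V_DC = 24.8 V.)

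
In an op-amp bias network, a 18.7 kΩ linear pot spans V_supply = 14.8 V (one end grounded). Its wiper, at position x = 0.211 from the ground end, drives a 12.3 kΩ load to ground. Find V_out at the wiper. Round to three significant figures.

V_out ≈ 2.49 V

The pot divides into 14.75 kΩ above the wiper and 3.946 kΩ below.
(x·R_p) ‖ R_L = 2.987 kΩ.
Loaded-divider output: V_out = 14.8 × 0.1684 = 2.492 V.
(Unloaded: V_out = x·V_supply = 3.12 V.)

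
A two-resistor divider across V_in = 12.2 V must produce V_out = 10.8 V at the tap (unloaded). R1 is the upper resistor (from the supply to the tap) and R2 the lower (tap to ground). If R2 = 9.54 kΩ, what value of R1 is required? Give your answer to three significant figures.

R1 ≈ 1.24 kΩ

V_out/V_in = R2/(R1+R2) = 0.8852.
R1 = R2·(1/k − 1) = 9.54 × 0.1296 = 1.237 kΩ.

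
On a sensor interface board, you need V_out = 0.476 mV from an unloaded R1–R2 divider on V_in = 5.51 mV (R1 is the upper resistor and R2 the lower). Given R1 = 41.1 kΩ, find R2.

R2 ≈ 3.89 kΩ

Required fraction k = V_out/V_in = 0.08639.
So R2 = R1 · V_out/(V_in − V_out) = 41.1 × 0.476/(5.51 − 0.476) = 41.1 × 0.09456 = 3.886 kΩ.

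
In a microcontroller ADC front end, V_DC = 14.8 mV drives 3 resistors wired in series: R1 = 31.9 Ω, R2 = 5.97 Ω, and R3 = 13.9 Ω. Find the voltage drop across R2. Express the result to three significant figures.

ΣR = 31.9 + 5.97 + 13.9 = 51.77 Ω.
V = V_DC · R/ΣR = 14.8 × 0.1153 = 1.707 mV.

V ≈ 1.71 mV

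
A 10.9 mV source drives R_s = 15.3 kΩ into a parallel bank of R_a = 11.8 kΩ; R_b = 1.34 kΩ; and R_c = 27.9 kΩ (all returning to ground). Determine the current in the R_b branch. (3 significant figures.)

I ≈ 0.570 µA

Parallel bank: R_p = 1/(1/11.8 + 1/1.34 + 1/27.9) = 1.154 kΩ.
V_A = 10.9 × 1.154/16.45 = 0.7642 mV.
I(R_b) = V_A / R_b = 0.7642/1.34 = 0.5703 µA.
(Equivalently: I_total = 0.6625 µA, then current-divider fraction G_k/ΣG = 0.8609.)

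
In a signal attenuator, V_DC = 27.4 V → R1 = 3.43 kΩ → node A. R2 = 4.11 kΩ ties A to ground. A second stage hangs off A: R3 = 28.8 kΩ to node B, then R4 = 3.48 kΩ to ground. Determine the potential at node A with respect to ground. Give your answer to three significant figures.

The second stage (R3 + R4 = 32.28 kΩ) loads node A in parallel with R2.
Effective lower resistance at A: R2 ‖ 32.28 = 3.646 kΩ.
First divider: V_A = V_DC · 3.646/(3.43 + 3.646) = 14.12 V.

V_A ≈ 14.1 V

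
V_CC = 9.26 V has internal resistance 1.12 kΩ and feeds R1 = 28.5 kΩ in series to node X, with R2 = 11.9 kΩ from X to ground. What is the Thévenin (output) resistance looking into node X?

R_th ≈ 8.49 kΩ

R1' = 1.12 + 28.5 = 29.62 kΩ (source resistance + R1).
Zeroing V_CC shorts the top of R1' to ground, so R_th = R1' ‖ R2 = 8.489 kΩ.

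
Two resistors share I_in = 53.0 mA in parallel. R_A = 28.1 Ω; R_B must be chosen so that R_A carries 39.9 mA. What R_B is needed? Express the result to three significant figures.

R_B ≈ 85.6 Ω

The fraction through R_A equals R_B/(R_A+R_B).
With f = 0.7528, R_B = R_A · f/(1−f) = 28.1 × 3.046 = 85.59 Ω.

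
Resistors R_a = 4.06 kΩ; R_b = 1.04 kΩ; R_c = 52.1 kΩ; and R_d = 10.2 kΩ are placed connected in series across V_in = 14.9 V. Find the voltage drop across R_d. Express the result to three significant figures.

V ≈ 2.25 V

Total series resistance ΣR = 4.06 + 1.04 + 52.1 + 10.2 = 67.40 kΩ.
By the voltage-divider rule, V = 14.9 × 10.20/67.40 = 2.255 V.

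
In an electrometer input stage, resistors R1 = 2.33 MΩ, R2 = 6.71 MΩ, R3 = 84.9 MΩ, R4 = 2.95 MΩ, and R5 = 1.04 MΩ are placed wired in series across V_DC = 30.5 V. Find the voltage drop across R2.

ΣR = 2.33 + 6.71 + 84.9 + 2.95 + 1.04 = 97.93 MΩ.
By the voltage-divider rule, V = 30.5 × 6.710/97.93 = 2.090 V.

V ≈ 2.09 V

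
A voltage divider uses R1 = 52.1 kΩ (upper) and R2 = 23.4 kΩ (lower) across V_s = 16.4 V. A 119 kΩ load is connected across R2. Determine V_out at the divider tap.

V_out ≈ 4.48 V

R2 ‖ R_L = (23.4 × 119)/(23.4 + 119) = 19.55 kΩ.
Now apply the divider: V_out = 16.4 × 0.2729 = 4.476 V.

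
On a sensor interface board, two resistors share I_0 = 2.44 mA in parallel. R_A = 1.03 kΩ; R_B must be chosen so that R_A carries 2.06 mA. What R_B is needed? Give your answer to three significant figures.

Two-branch current divider: I_A = I_0 · R_B/(R_A + R_B).
2.06/2.44 = R_B/(R_A + R_B) → R_B = R_A · (0.8443)/(1 − 0.8443) = 1.03 × 5.421 = 5.584 kΩ.

R_B ≈ 5.58 kΩ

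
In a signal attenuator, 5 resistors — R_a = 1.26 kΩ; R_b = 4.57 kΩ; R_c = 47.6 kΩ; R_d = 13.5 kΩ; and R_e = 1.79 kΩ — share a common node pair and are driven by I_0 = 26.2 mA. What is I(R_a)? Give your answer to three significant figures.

ΣG = 1/1.26 + 1/4.57 + 1/47.6 + 1/13.5 + 1/1.79 = 1.666.
Current divider: I(R_a) = I_0 · G_k/ΣG = 26.2 × (0.7937/1.666) = 26.2 × 0.4763 = 12.48 mA.

I ≈ 12.5 mA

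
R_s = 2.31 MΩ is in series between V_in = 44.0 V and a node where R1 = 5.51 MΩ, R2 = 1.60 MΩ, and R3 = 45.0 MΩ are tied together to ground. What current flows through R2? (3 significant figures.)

I ≈ 9.44 µA

Parallel bank: R_p = 1/(1/5.51 + 1/1.60 + 1/45.0) = 1.207 MΩ.
V_A = 44.0 × 1.207/3.517 = 15.10 V.
Branch current I = V_A/R2 = 15.10/1.60 = 9.436 µA.
(Check via current divider: I_total = 12.51 µA; share G_k/ΣG = 0.7542 → same result.)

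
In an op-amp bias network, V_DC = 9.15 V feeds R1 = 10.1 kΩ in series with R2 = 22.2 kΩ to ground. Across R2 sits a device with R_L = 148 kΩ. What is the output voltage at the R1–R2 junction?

The load sits in parallel with R2, giving an effective lower resistance R2' = R2·R_L/(R2+R_L) = 19.30 kΩ.
Now apply the divider: V_out = 9.15 × 0.6565 = 6.007 V.
(Unloaded it would be 6.29 V; the load pulls it down.)

V_out ≈ 6.01 V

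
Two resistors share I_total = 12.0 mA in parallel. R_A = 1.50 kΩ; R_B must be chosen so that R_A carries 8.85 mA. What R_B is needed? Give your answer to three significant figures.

Two-branch current divider: I_A = I_total · R_B/(R_A + R_B).
8.85/12.0 = R_B/(R_A + R_B) → R_B = R_A · (0.7375)/(1 − 0.7375) = 1.50 × 2.810 = 4.214 kΩ.

R_B ≈ 4.21 kΩ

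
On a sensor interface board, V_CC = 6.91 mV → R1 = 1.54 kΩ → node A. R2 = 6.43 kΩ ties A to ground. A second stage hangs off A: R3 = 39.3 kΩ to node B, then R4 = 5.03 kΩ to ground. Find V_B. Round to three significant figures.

Node A sees R2 in parallel with the series input of stage 2, R3 + R4 = 44.33 kΩ.
Effective lower resistance at A: R2 ‖ 44.33 = 5.615 kΩ.
First divider: V_A = V_CC · 5.615/(1.54 + 5.615) = 5.423 mV.
Then the unloaded second divider: V_B = V_A × R4/(R3+R4) = 5.423 × 0.1135 = 0.6153 mV.

V_B ≈ 0.615 mV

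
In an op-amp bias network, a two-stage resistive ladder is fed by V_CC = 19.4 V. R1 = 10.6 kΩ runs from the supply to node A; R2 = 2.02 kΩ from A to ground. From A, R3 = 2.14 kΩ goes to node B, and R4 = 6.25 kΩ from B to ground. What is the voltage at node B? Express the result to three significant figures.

The second stage (R3 + R4 = 8.390 kΩ) loads node A in parallel with R2.
Effective lower resistance at A: R2 ‖ 8.390 = 1.628 kΩ.
First divider: V_A = V_CC · 1.628/(10.6 + 1.628) = 2.583 V.
V_B = V_A × 0.7449 = 1.924 V.

V_B ≈ 1.92 V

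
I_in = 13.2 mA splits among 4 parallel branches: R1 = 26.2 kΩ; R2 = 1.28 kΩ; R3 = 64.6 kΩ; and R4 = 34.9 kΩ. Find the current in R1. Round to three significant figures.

I ≈ 0.583 mA

ΣG = 1/26.2 + 1/1.28 + 1/64.6 + 1/34.9 = 0.8636.
By the current-divider rule, I = I_in · G_k/ΣG = 13.2 × 0.04420 = 0.5834 mA.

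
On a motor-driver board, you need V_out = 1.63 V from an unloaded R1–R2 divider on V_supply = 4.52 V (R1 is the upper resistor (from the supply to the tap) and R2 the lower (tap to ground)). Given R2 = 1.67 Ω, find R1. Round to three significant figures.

R1 ≈ 2.96 Ω

The divider ratio is R2/(R1+R2) = 1.63/4.52 = 0.3606.
R1 = R2·(1/k − 1) = 1.67 × 1.773 = 2.961 Ω.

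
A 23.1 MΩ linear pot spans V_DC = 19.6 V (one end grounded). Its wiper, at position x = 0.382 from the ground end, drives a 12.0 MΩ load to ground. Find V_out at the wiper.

Split the track: R_lower = x·R_p = 8.824 MΩ, R_upper = (1−x)·R_p = 14.28 MΩ.
R_L loads the lower segment: effective lower R = 5.085 MΩ.
V_out = 19.6 × 5.085/(14.28 + 5.085) = 5.148 V.

V_out ≈ 5.15 V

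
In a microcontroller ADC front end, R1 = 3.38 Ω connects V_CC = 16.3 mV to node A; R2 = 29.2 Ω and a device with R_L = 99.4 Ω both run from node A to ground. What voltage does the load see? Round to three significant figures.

V_out ≈ 14.2 mV

First combine the lower leg with the load: R2 ‖ R_L = 22.57 Ω.
Voltage divider with the loaded lower leg: V_out = 16.3 × 22.57/(3.38 + 22.57) = 16.3 × 0.8697 = 14.18 mV.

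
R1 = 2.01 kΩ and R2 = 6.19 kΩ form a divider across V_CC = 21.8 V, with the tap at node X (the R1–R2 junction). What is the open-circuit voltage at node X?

V_th ≈ 16.5 V

V_th is the unloaded tap voltage: V_CC · R2/(R1+R2) = 21.8 × 0.7549 = 16.46 V.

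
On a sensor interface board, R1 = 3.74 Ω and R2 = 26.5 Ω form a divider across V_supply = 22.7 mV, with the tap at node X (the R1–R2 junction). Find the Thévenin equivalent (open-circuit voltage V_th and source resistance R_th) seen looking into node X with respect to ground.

V_th ≈ 19.9 mV, R_th ≈ 3.28 Ω

V_th is the unloaded tap voltage: V_supply · R2/(R1+R2) = 22.7 × 0.8763 = 19.89 mV.
Looking into X with the source shorted: R_th = R1·R2/(R1+R2) = 3.740 × 26.5/30.24 = 3.277 Ω.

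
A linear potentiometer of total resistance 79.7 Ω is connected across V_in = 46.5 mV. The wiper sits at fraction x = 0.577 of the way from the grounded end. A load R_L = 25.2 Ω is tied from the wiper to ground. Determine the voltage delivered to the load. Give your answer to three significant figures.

The pot divides into 33.71 Ω above the wiper and 45.99 Ω below.
(x·R_p) ‖ R_L = 16.28 Ω.
Then V_out = V_in · 16.28/(33.71 + 16.28) = 15.14 mV.
(Unloaded: V_out = x·V_in = 26.8 mV.)

V_out ≈ 15.1 mV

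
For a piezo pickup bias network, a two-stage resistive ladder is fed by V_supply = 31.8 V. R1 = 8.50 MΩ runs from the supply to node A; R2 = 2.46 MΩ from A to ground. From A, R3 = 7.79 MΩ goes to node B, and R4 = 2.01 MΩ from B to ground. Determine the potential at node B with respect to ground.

Node A sees R2 in parallel with the series input of stage 2, R3 + R4 = 9.800 MΩ.
R2 ‖ (R3+R4) = 1.966 MΩ.
V_A = 31.8 × 1.966/(8.50 + 1.966) = 5.974 V.
V_B = V_A × 0.2051 = 1.225 V.

V_B ≈ 1.23 V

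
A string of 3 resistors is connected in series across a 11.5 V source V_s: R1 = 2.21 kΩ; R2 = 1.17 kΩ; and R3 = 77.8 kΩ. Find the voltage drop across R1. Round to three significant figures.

V ≈ 0.313 V

ΣR = 2.21 + 1.17 + 77.8 = 81.18 kΩ.
V = V_s · R/ΣR = 11.5 × 0.02722 = 0.3131 V.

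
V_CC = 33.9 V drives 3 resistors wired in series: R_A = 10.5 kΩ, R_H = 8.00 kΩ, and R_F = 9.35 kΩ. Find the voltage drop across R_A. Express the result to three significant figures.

Series total: ΣR = 10.5 + 8.00 + 9.35 = 27.85 kΩ.
By the voltage-divider rule, V = 33.9 × 10.50/27.85 = 12.78 V.

V ≈ 12.8 V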